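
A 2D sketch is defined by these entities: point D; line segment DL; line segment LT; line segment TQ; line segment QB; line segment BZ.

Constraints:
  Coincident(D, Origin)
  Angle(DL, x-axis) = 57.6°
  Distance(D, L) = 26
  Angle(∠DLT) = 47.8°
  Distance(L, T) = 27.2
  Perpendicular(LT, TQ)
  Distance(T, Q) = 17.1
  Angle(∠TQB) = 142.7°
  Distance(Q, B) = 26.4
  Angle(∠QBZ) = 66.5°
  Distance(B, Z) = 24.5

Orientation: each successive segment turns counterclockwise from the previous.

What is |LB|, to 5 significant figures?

39.713

D is at the origin; DL runs at 57.6° with length 26.0, so L = (13.931, 21.953). ∠DLT = 47.8° gives LT at -170.20° from the x-axis; with |LT| = 27.2, T = (-12.872, 17.323). LT ⟂ TQ, so TQ runs at -80.200°; with |TQ| = 17.1, Q = (-9.9610, 0.47235). ∠TQB = 142.7° gives QB at -42.900° from the x-axis; with |QB| = 26.4, B = (9.3781, -17.499). Then |LB| = |B − L| = 39.713.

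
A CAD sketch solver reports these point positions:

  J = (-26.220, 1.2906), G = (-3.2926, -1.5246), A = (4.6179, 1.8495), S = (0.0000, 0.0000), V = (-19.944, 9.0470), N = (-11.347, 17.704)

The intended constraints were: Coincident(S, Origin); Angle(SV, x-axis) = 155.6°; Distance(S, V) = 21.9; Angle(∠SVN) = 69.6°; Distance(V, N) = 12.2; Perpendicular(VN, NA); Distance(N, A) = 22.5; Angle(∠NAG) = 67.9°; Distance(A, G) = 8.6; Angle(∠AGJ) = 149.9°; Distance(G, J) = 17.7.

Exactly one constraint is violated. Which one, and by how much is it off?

Distance(G, J) = 17.7 — off by 5.40.

S = (0.00, 0.00) ✓; SV at 155.6° ✓; |SV| = 21.90 ✓; ∠SVN = 69.60° ✓; |VN| = 12.20 ✓; ∠(VN, NA) = 90.00° ✓; |NA| = 22.50 ✓; ∠NAG = 67.90° ✓; |AG| = 8.600 ✓; ∠AGJ = 149.9° ✓; |GJ| = 23.10 ✗.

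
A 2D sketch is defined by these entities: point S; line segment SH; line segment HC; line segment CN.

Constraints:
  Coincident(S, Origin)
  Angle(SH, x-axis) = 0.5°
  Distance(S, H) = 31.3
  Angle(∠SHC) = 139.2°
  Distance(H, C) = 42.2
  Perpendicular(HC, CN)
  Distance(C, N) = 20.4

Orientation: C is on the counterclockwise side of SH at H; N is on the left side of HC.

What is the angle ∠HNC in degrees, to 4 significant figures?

64.20°

S is at the origin; SH runs at 0.5° with length 31.3, so H = 31.3·(cos 0.5°, sin 0.5°) = (31.30, 0.2731). ∠SHC = 139.2°, so HC runs at 0.5° + (180° − 139.2°) = 41.30° from the x-axis; with |HC| = 42.2, C = H + 42.2·(cos 41.30°, sin 41.30°) = (63.00, 28.13). The perpendicularity gives CN at right angles to HC; with |CN| = 20.4 on the left of HC, N = C + 20.4·(-0.6600, 0.7513) = (49.54, 43.45). Then cos ∠HNC = NH·NC / (|NH||NC|), giving 64.20°.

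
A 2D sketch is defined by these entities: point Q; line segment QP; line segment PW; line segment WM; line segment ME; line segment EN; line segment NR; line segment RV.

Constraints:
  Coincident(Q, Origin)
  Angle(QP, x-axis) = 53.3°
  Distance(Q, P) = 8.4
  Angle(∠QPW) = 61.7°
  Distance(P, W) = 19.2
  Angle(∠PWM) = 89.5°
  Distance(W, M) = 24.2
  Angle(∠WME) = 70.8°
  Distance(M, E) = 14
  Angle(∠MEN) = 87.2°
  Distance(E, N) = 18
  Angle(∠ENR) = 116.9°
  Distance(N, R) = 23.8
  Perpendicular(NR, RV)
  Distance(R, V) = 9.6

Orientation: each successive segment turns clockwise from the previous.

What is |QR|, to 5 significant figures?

33.064

Q is at the origin; QP runs at 53.3° with length 8.4, so P = (5.0201, 6.7349). ∠QPW = 61.7° gives PW at -65.000° from the x-axis; with |PW| = 19.2, W = (13.134, -10.666). ∠PWM = 89.5° gives WM at -155.50° from the x-axis; with |WM| = 24.2, M = (-8.8867, -20.702). ∠WME = 70.8° gives ME at 95.300° from the x-axis; with |ME| = 14.0, E = (-10.180, -6.7616). ∠MEN = 87.2° gives EN at 2.5000° from the x-axis; with |EN| = 18.0, N = (7.8029, -5.9765). ∠ENR = 116.9° gives NR at -60.600° from the x-axis; with |NR| = 23.8, R = (19.486, -26.711). Then |QR| = |R − Q| = 33.064.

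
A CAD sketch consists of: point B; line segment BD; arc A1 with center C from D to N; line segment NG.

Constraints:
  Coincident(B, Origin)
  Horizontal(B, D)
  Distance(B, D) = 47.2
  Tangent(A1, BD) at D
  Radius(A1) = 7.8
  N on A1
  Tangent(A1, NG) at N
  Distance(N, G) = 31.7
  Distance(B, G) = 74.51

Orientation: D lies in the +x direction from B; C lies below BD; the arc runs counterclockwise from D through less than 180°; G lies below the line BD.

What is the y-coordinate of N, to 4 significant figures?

-13.70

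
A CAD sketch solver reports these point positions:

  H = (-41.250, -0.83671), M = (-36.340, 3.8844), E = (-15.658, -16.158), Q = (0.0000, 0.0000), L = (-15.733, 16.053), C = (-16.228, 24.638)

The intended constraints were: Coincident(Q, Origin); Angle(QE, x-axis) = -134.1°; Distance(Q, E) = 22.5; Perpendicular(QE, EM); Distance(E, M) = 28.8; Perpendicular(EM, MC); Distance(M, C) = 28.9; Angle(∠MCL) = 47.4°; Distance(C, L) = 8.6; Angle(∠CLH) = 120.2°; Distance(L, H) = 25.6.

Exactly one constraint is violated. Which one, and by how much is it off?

Distance(L, H) = 25.6 — off by 5.00.

Q = (0.00, 0.00) ✓; QE at -134.1° ✓; |QE| = 22.50 ✓; ∠(QE, EM) = 90.00° ✓; |EM| = 28.80 ✓; ∠(EM, MC) = 90.00° ✓; |MC| = 28.90 ✓; ∠MCL = 47.40° ✓; |CL| = 8.599 ✓; ∠CLH = 120.2° ✓; |LH| = 30.60 ✗.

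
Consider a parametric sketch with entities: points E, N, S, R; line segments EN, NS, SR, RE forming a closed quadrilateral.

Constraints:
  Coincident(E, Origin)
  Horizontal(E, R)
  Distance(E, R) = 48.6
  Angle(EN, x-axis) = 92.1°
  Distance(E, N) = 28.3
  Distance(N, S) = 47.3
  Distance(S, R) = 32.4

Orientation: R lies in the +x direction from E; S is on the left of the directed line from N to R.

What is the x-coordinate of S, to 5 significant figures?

46.092

Checks: |NS| = 47.30 ✓; |SR| = 32.40 ✓.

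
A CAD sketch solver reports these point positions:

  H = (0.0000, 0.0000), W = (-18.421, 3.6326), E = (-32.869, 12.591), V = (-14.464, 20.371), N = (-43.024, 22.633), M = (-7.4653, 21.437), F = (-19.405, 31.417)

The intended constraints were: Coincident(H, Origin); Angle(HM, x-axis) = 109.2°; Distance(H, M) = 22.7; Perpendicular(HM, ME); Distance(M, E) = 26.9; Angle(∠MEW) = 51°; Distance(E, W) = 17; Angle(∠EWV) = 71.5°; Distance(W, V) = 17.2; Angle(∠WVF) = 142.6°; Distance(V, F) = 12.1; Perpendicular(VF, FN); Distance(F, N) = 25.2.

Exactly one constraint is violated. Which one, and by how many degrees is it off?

Perpendicular(VF, FN) — off by 3.70°.

H = (0.00, 0.00) ✓; HM at 109.2° ✓; |HM| = 22.70 ✓; ∠(HM, ME) = 90.00° ✓; |ME| = 26.90 ✓; ∠MEW = 51.00° ✓; |EW| = 17.00 ✓; ∠EWV = 71.50° ✓; |WV| = 17.20 ✓; ∠WVF = 142.6° ✓; |VF| = 12.10 ✓; ∠(VF, FN) = 86.30° ✗; |FN| = 25.20 ✓.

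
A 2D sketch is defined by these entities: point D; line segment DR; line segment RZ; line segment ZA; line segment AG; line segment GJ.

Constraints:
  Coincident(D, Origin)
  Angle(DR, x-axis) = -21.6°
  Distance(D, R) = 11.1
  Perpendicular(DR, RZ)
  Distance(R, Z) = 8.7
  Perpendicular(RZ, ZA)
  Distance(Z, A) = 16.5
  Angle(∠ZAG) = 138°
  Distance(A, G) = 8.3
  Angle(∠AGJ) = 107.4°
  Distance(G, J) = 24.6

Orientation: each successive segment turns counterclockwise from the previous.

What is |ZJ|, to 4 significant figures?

30.56

D is at the origin; DR runs at -21.6° with length 11.1, so R = (10.32, -4.086). The perpendicularity gives RZ at right angles to DR, so RZ runs at 68.40°; with |RZ| = 8.7, Z = (13.52, 4.003). The perpendicularity gives ZA at right angles to RZ, so ZA runs at 158.4°; with |ZA| = 16.5, A = (-1.818, 10.08). ∠ZAG = 138.0° gives AG at -159.6° from the x-axis; with |AG| = 8.3, G = (-9.598, 7.184). ∠AGJ = 107.4° gives GJ at -87.00° from the x-axis; with |GJ| = 24.6, J = (-8.310, -17.38). Then |ZJ| = |J − Z| = 30.56.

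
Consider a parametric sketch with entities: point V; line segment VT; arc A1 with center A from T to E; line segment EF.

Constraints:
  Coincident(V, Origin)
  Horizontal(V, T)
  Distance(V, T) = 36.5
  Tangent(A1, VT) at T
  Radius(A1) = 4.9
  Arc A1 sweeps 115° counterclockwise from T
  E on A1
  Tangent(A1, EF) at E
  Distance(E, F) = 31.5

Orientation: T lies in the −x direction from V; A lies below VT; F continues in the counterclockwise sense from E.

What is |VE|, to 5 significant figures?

41.530

V is at the origin; VT is horizontal with |VT| = 36.5 and T on the −x side, so T = (-36.500, 0.0000). The tangent condition forces AT to be normal to VT, so A = T + (0, -4.9) = (-36.500, -4.9000). On A1, T sits at bearing 90° from A; a 115° counterclockwise sweep puts E at bearing 205°, so E = A + 4.9·(cos 205°, sin 205°) = (-40.941, -6.9708). Then |VE| = |E − V| = 41.530.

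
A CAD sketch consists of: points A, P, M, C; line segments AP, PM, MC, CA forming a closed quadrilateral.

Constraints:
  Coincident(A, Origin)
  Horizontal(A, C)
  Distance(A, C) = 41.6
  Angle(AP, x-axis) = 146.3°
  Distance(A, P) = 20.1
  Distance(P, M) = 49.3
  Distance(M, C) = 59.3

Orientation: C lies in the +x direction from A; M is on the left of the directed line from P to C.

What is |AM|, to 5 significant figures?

52.667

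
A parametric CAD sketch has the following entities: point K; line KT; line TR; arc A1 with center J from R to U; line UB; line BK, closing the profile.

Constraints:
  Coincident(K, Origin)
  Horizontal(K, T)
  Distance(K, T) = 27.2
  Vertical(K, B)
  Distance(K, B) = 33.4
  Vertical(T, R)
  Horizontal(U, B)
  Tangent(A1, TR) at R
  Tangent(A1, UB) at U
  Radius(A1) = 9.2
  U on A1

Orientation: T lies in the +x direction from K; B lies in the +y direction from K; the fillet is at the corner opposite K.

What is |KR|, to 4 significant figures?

36.41

K is at the origin; K and T share the same y with |KT| = 27.2 and T on the +x side, so T = (27.20, 0.000). K and B share the same x with |KB| = 33.4 and B on the +y side, so B = (0.000, 33.40). The virtual corner opposite K is at (27.20, 33.40). Since A1 is tangent to TR there, JR ⟂ TR and the tangent condition forces JU to be normal to UB, with radius 9.2, so the center J sits 9.2 in from both sides at J = (18.00, 24.20). That places the tangent points at R = (27.20, 24.20) on TR and U = (18.00, 33.40) on UB. Then |KR| = |R − K| = 36.41.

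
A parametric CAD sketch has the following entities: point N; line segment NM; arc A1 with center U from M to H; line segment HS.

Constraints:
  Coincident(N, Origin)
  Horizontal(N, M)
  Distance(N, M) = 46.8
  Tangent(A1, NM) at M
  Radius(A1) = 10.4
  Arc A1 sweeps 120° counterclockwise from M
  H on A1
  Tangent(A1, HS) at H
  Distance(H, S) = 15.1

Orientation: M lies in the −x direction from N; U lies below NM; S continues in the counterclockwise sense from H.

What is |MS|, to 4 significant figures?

28.71

On A1, M sits at bearing 90° from U; a 120° counterclockwise sweep puts H at bearing 210°, so H = U + 10.4·(cos 210°, sin 210°) = (-55.81, -15.60). The tangent condition forces UH to be normal to HS, so HS runs along (−sin 210°, cos 210°); with |HS| = 15.1, S = (-48.26, -28.68). Then |MS| = |S − M| = 28.71.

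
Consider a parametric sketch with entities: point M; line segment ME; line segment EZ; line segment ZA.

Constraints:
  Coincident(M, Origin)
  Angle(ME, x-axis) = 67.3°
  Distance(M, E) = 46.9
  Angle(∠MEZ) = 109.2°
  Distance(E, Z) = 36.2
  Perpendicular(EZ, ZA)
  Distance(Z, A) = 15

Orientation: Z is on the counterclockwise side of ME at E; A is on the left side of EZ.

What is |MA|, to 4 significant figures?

59.35

∠MEZ = 109.2°, so EZ runs at 67.3° + (180° − 109.2°) = 138.1° from the x-axis; with |EZ| = 36.2, Z = E + 36.2·(cos 138.1°, sin 138.1°) = (-8.845, 67.44). The perpendicularity gives ZA at right angles to EZ; with |ZA| = 15.0 on the left of EZ, A = Z + 15.0·(-0.6678, -0.7443) = (-18.86, 56.28). Then |MA| = |A − M| = 59.35.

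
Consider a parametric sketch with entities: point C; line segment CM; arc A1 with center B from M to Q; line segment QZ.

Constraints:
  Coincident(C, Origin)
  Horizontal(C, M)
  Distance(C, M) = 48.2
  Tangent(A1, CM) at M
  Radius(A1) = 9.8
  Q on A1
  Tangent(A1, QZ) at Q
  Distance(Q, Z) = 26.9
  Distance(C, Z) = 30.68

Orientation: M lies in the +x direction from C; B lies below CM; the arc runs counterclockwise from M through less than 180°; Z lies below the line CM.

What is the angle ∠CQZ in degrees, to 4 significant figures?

47.63°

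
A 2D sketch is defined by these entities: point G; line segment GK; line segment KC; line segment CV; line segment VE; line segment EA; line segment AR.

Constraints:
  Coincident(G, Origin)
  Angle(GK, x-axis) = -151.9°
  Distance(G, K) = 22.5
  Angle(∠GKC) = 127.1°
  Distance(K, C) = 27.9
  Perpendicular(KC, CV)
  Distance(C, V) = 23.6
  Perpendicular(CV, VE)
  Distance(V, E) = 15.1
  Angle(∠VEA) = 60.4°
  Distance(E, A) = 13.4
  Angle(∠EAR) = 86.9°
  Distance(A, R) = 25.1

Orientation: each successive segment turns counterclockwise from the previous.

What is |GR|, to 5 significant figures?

54.639

G is at the origin; GK runs at -151.9° with length 22.5, so K = (-19.848, -10.598). ∠GKC = 127.1° gives KC at -99.000° from the x-axis; with |KC| = 27.9, C = (-24.212, -38.154). The perpendicularity gives CV at right angles to KC, so CV runs at -9.0000°; with |CV| = 23.6, V = (-0.90293, -41.846). CV ⟂ VE, so VE runs at 81.000°; with |VE| = 15.1, E = (1.4592, -26.932). ∠VEA = 60.4° gives EA at -159.40° from the x-axis; with |EA| = 13.4, A = (-11.084, -31.647). ∠EAR = 86.9° gives AR at -66.300° from the x-axis; with |AR| = 25.1, R = (-0.99508, -54.630). Then |GR| = |R − G| = 54.639.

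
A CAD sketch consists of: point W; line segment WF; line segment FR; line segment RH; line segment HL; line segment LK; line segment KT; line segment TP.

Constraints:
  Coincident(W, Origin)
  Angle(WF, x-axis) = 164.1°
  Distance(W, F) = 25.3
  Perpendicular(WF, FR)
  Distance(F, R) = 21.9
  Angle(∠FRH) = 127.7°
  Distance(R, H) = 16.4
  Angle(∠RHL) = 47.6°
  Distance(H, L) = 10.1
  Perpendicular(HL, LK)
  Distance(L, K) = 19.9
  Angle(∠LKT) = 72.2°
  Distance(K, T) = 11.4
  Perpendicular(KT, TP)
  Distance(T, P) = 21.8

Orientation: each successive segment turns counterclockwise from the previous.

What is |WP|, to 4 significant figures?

27.05

∠LKT = 72.2° gives KT at -83.40° from the x-axis; with |KT| = 11.4, T = (-36.85, -24.88). KT is perpendicular to TP, so TP runs at 6.600°; with |TP| = 21.8, P = (-15.19, -22.38). Then |WP| = |P − W| = 27.05.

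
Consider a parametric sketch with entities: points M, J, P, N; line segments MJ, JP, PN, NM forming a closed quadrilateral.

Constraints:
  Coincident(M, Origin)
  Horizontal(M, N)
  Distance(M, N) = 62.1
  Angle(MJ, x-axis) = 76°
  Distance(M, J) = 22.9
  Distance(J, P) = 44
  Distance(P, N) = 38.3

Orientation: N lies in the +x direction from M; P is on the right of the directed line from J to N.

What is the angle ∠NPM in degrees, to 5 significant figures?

124.89°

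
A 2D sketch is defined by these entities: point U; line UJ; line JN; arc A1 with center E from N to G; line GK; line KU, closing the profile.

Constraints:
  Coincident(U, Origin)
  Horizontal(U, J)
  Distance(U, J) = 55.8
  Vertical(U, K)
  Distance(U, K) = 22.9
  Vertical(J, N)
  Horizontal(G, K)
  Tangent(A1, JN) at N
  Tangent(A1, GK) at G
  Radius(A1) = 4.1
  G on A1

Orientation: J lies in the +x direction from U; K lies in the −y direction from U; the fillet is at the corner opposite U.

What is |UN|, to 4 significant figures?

58.88

U is at the origin; U and J share the same y with |UJ| = 55.8 and J on the +x side, so J = (55.80, 0.000). UK is vertical with |UK| = 22.9 and K on the −y side, so K = (0.000, -22.90). The virtual corner opposite U is at (55.80, -22.90). A1 meets JN tangentially, so EN is at right angles to JN and A1 meets GK tangentially, so EG is at right angles to GK, with radius 4.1, so the center E sits 4.1 in from both sides at E = (51.70, -18.80). That places the tangent points at N = (55.80, -18.80) on JN and G = (51.70, -22.90) on GK. Then |UN| = |N − U| = 58.88.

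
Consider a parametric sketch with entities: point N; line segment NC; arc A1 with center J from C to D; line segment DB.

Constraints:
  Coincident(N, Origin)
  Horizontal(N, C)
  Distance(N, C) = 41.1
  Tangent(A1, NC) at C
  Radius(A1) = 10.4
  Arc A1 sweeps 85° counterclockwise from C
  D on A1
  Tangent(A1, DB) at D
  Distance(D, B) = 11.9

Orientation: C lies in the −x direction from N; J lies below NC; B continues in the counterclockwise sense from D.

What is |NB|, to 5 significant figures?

56.672

N is at the origin; N and C share the same y with |NC| = 41.1 and C on the −x side, so C = (-41.100, 0.0000). The tangent condition forces JC to be normal to NC, so J = C + (0, -10.4) = (-41.100, -10.400). On A1, C sits at bearing 90° from J; an 85° counterclockwise sweep puts D at bearing 175°, so D = J + 10.4·(cos 175°, sin 175°) = (-51.460, -9.4936). Since A1 is tangent to DB there, JD ⟂ DB, so DB runs along (−sin 175°, cos 175°); with |DB| = 11.9, B = (-52.498, -21.348). Then |NB| = |B − N| = 56.672.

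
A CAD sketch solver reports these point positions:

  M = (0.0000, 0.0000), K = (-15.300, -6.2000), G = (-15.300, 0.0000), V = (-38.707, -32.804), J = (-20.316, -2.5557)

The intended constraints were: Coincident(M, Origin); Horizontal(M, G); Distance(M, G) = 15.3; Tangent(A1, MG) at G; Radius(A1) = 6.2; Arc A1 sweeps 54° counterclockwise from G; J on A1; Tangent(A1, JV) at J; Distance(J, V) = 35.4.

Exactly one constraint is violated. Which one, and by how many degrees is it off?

Tangent(A1, JV) at J — off by 4.70°.

M = (0.00, 0.00) ✓; M.y = 0.00, G.y = 0.00 ✓; |MG| = 15.30 ✓; ∠(KG, GM) = 90.00° ✓; |KG| = 6.200 ✓; bearing(K→J) − bearing(K→G) = 54.00° ✓; |KJ| = 6.200 ✓; ∠(KJ, JV) = 85.30° ✗; |JV| = 35.40 ✓.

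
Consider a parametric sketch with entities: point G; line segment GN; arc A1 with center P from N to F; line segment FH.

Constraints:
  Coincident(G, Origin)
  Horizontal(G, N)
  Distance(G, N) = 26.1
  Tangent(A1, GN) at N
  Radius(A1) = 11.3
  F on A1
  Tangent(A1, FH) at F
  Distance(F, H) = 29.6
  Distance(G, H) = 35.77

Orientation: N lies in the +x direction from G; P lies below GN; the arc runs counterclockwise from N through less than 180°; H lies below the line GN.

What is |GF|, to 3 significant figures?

17.2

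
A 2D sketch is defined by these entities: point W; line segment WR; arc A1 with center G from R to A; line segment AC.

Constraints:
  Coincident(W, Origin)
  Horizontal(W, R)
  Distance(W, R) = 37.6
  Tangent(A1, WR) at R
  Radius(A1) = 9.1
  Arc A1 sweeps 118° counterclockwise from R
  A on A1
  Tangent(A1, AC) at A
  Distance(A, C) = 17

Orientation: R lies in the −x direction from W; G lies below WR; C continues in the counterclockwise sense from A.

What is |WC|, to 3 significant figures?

47.2

On A1, R sits at bearing 90° from G; a 118° counterclockwise sweep puts A at bearing 208°, so A = G + 9.1·(cos 208°, sin 208°) = (-45.6, -13.4). The tangent condition forces GA to be normal to AC, so AC runs along (−sin 208°, cos 208°); with |AC| = 17.0, C = (-37.7, -28.4). Then |WC| = |C − W| = 47.2.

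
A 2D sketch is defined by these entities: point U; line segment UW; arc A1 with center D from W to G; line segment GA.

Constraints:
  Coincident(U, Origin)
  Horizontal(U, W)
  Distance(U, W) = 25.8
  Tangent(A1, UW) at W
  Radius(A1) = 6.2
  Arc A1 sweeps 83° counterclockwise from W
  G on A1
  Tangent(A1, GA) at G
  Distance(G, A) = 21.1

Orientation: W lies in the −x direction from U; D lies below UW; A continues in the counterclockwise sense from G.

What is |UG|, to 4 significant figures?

32.41

U is at the origin; UW is horizontal with |UW| = 25.8 and W on the −x side, so W = (-25.80, 0.000). Since A1 is tangent to UW there, DW ⟂ UW, so D = W + (0, -6.2) = (-25.80, -6.200). On A1, W sits at bearing 90° from D; an 83° counterclockwise sweep puts G at bearing 173°, so G = D + 6.2·(cos 173°, sin 173°) = (-31.95, -5.444). Then |UG| = |G − U| = 32.41.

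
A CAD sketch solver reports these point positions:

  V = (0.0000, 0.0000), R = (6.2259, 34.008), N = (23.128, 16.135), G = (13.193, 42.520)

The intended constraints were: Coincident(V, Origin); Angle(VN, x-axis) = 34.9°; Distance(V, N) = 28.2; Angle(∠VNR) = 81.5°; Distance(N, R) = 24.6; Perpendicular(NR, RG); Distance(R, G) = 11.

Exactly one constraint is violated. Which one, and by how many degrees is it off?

Perpendicular(NR, RG) — off by 7.30°.

V = (0.00, 0.00) ✓; VN at 34.90° ✓; |VN| = 28.20 ✓; ∠VNR = 81.50° ✓; |NR| = 24.60 ✓; ∠(NR, RG) = 82.70° ✗; |RG| = 11.00 ✓.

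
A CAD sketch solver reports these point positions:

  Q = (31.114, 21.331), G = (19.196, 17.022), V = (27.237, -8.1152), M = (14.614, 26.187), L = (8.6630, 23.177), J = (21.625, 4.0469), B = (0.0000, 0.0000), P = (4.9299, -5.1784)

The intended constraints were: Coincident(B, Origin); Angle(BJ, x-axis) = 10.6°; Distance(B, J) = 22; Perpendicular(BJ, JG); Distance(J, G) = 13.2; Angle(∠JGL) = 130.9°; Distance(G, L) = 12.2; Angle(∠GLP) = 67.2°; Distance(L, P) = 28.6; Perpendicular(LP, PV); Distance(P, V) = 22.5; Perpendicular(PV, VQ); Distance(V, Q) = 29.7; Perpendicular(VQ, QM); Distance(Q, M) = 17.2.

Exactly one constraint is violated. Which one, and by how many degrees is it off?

Perpendicular(VQ, QM) — off by 8.90°.

B = (0.00, 0.00) ✓; BJ at 10.60° ✓; |BJ| = 22.00 ✓; ∠(BJ, JG) = 90.00° ✓; |JG| = 13.20 ✓; ∠JGL = 130.9° ✓; |GL| = 12.20 ✓; ∠GLP = 67.20° ✓; |LP| = 28.60 ✓; ∠(LP, PV) = 90.00° ✓; |PV| = 22.50 ✓; ∠(PV, VQ) = 90.00° ✓; |VQ| = 29.70 ✓; ∠(VQ, QM) = 81.10° ✗; |QM| = 17.20 ✓.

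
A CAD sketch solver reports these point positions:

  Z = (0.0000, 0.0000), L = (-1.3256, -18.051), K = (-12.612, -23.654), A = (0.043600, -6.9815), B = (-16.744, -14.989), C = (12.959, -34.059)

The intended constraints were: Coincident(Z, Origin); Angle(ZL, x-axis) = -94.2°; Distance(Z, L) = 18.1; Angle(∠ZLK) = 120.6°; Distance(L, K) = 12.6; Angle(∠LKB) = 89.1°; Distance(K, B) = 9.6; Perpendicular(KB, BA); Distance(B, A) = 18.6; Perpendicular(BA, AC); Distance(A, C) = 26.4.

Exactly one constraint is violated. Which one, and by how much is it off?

Distance(A, C) = 26.4 — off by 3.60.

Z = (0.00, 0.00) ✓; ZL at -94.20° ✓; |ZL| = 18.10 ✓; ∠ZLK = 120.6° ✓; |LK| = 12.60 ✓; ∠LKB = 89.09° ✓; |KB| = 9.600 ✓; ∠(KB, BA) = 89.99° ✓; |BA| = 18.60 ✓; ∠(BA, AC) = 90.00° ✓; |AC| = 30.00 ✗.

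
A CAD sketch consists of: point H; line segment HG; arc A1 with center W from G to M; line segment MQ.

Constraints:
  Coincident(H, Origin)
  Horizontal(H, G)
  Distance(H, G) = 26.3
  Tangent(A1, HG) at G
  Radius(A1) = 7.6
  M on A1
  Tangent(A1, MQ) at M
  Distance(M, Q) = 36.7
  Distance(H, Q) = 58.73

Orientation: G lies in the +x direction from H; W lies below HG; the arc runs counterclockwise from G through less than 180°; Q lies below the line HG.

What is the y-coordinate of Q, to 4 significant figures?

-42.10

Checks: |WM| = 7.600 ✓; ∠(WM, MQ) = 90.00° ✓; |MQ| = 36.70 ✓; |HQ| = 58.73 ✓.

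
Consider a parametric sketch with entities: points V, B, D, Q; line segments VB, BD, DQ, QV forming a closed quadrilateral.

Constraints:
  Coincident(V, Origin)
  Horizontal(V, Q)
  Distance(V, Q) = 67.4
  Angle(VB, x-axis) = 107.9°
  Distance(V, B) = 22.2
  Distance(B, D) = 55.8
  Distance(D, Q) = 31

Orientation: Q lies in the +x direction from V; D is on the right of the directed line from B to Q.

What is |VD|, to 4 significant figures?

40.19

Checks: |VQ| = 67.40 ✓; |VB| = 22.20 ✓; |BD| = 55.80 ✓; |DQ| = 31.00 ✓.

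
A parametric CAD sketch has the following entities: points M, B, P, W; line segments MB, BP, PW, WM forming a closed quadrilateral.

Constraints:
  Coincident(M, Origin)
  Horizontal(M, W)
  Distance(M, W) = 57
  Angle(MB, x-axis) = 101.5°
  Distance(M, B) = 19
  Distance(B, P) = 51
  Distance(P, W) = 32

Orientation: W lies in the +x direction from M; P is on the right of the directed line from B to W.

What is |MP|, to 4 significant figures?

36.19

M is at the origin; MW is horizontal with |MW| = 57.0 and W in +x, so W = (57.0, 0). MB runs at 101.5° with |MB| = 19.0, so B = (-3.788, 18.62). P is determined by |BP| = 51.0 and |PW| = 32.0 together: it lies at the intersection of circle(B, 51.0) and circle(W, 32.0). With |BW| = 63.58, the foot of the radical line on BW is 44.19 from B and the perpendicular offset is √(51.0² − 44.19²) = 25.46. Taking the right-of-BW solution: P = (31.01, -18.67).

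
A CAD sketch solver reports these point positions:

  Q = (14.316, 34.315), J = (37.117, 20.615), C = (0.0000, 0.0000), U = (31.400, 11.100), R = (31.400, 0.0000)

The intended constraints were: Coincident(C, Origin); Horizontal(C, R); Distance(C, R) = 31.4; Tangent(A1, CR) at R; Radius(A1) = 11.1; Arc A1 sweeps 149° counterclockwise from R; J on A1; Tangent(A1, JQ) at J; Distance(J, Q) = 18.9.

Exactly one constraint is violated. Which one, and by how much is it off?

Distance(J, Q) = 18.9 — off by 7.70.

C = (0.00, 0.00) ✓; C.y = 0.00, R.y = 0.00 ✓; |CR| = 31.40 ✓; ∠(UR, RC) = 90.00° ✓; |UR| = 11.10 ✓; bearing(U→J) − bearing(U→R) = 149.0° ✓; |UJ| = 11.10 ✓; ∠(UJ, JQ) = 90.00° ✓; |JQ| = 26.60 ✗.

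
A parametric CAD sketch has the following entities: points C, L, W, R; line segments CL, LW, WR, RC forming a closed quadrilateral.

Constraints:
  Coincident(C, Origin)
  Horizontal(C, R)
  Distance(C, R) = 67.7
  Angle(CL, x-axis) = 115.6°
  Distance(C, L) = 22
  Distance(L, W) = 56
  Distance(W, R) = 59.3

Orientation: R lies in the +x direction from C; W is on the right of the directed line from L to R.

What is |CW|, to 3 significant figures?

34.0

C is at the origin; CR is horizontal with |CR| = 67.7 and R in +x, so R = (67.7, 0). CL runs at 115.6° with |CL| = 22.0, so L = (-9.51, 19.8). W is determined by |LW| = 56.0 and |WR| = 59.3 together: it lies at the intersection of circle(L, 56.0) and circle(R, 59.3). With |LR| = 79.7, the foot of the radical line on LR is 37.5 from L and the perpendicular offset is √(56.0² − 37.5²) = 41.6. Taking the right-of-LR solution: W = (16.4, -29.8).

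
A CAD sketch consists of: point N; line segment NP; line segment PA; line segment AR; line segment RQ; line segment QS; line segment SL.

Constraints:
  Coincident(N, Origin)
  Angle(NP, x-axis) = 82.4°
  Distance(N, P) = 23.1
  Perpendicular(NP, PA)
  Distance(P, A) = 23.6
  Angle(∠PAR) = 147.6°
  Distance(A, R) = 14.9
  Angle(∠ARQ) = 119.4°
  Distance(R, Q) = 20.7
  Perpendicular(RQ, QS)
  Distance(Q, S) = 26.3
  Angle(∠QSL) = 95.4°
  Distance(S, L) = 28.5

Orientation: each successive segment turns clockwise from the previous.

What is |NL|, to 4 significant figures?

25.47

N is at the origin; NP runs at 82.4° with length 23.1, so P = (3.055, 22.90). NP ⟂ PA, so PA runs at -7.600°; with |PA| = 23.6, A = (26.45, 19.78). ∠PAR = 147.6° gives AR at -40.00° from the x-axis; with |AR| = 14.9, R = (37.86, 10.20). ∠ARQ = 119.4° gives RQ at -100.6° from the x-axis; with |RQ| = 20.7, Q = (34.05, -10.15). RQ ⟂ QS, so QS runs at 169.4°; with |QS| = 26.3, S = (8.203, -5.311). ∠QSL = 95.4° gives SL at 84.80° from the x-axis; with |SL| = 28.5, L = (10.79, 23.07). Then |NL| = |L − N| = 25.47.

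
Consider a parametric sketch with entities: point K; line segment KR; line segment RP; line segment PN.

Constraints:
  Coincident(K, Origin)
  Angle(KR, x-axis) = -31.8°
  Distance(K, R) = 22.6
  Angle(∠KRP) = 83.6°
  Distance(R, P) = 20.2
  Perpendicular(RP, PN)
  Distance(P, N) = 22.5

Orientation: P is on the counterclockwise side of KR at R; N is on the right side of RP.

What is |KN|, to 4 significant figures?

48.31

K is at the origin; KR runs at -31.8° with length 22.6, so R = 22.6·(cos -31.8°, sin -31.8°) = (19.21, -11.91). ∠KRP = 83.6°, so RP runs at -31.8° + (180° − 83.6°) = 64.60° from the x-axis; with |RP| = 20.2, P = R + 20.2·(cos 64.60°, sin 64.60°) = (27.87, 6.338). RP ⟂ PN; with |PN| = 22.5 on the right of RP, N = P + 22.5·(0.9033, -0.4289) = (48.20, -3.313). Then |KN| = |N − K| = 48.31.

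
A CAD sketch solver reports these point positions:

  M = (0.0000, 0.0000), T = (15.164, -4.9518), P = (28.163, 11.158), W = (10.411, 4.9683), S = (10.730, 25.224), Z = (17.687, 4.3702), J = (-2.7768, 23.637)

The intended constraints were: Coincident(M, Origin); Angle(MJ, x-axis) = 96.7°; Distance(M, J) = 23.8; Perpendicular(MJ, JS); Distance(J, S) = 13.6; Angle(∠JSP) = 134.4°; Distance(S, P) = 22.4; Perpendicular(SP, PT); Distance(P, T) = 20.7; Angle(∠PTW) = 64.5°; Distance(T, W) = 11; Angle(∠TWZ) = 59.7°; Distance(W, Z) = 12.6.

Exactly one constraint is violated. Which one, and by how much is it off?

Distance(W, Z) = 12.6 — off by 5.30.

M = (0.00, 0.00) ✓; MJ at 96.70° ✓; |MJ| = 23.80 ✓; ∠(MJ, JS) = 90.00° ✓; |JS| = 13.60 ✓; ∠JSP = 134.4° ✓; |SP| = 22.40 ✓; ∠(SP, PT) = 90.00° ✓; |PT| = 20.70 ✓; ∠PTW = 64.50° ✓; |TW| = 11.00 ✓; ∠TWZ = 59.70° ✓; |WZ| = 7.301 ✗.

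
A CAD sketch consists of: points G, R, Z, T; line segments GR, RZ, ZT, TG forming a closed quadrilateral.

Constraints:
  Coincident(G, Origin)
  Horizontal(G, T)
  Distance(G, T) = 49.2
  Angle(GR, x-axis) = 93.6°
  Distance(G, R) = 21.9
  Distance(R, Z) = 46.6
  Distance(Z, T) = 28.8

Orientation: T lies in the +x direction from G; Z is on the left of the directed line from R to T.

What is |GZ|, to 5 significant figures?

53.035

Checks: |RZ| = 46.60 ✓; |ZT| = 28.80 ✓.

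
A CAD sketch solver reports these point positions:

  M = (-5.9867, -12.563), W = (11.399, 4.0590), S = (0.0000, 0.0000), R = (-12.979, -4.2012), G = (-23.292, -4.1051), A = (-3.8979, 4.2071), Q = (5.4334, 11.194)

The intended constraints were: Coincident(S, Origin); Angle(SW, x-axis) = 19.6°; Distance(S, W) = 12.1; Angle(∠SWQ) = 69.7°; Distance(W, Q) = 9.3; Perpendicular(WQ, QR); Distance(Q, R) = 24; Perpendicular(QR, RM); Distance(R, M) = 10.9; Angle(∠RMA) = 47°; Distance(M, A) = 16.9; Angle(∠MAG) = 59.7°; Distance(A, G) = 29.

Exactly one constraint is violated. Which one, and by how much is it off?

Distance(A, G) = 29 — off by 7.90.

S = (0.00, 0.00) ✓; SW at 19.60° ✓; |SW| = 12.10 ✓; ∠SWQ = 69.70° ✓; |WQ| = 9.300 ✓; ∠(WQ, QR) = 90.00° ✓; |QR| = 24.00 ✓; ∠(QR, RM) = 90.00° ✓; |RM| = 10.90 ✓; ∠RMA = 47.00° ✓; |MA| = 16.90 ✓; ∠MAG = 59.70° ✓; |AG| = 21.10 ✗.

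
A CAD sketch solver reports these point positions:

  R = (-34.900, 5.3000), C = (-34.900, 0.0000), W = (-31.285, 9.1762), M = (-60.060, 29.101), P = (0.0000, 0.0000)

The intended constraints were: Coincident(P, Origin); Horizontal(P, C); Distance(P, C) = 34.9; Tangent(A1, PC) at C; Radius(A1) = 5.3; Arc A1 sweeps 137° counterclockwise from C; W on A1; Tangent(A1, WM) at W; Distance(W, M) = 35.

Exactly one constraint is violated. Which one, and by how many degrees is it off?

Tangent(A1, WM) at W — off by 8.30°.

P = (0.00, 0.00) ✓; P.y = 0.00, C.y = 0.00 ✓; |PC| = 34.90 ✓; ∠(RC, CP) = 90.00° ✓; |RC| = 5.300 ✓; bearing(R→W) − bearing(R→C) = 137.0° ✓; |RW| = 5.300 ✓; ∠(RW, WM) = 81.70° ✗; |WM| = 35.00 ✓.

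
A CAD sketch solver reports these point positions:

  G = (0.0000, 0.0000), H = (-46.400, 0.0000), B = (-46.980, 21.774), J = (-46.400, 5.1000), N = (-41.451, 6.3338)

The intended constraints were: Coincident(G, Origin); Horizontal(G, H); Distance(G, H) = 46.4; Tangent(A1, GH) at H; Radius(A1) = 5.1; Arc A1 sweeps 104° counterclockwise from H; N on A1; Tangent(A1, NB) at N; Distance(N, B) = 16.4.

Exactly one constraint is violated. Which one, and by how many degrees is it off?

Tangent(A1, NB) at N — off by 5.70°.

G = (0.00, 0.00) ✓; G.y = 0.00, H.y = 0.00 ✓; |GH| = 46.40 ✓; ∠(JH, HG) = 90.00° ✓; |JH| = 5.100 ✓; bearing(J→N) − bearing(J→H) = 104.0° ✓; |JN| = 5.100 ✓; ∠(JN, NB) = 84.30° ✗; |NB| = 16.40 ✓.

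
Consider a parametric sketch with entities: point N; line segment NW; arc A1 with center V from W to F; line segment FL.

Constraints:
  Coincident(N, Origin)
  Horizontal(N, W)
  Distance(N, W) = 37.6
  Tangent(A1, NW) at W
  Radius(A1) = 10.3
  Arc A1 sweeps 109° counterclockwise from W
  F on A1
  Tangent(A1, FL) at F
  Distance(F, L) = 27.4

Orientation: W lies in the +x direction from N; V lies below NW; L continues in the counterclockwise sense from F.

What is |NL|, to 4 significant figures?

54.02

N is at the origin; NW is horizontal with |NW| = 37.6 and W on the +x side, so W = (37.60, 0.000). The tangent condition forces VW to be normal to NW, so V = W + (0, -10.3) = (37.60, -10.30). On A1, W sits at bearing 90° from V; a 109° counterclockwise sweep puts F at bearing 199°, so F = V + 10.3·(cos 199°, sin 199°) = (27.86, -13.65). A1 meets FL tangentially, so VF is at right angles to FL, so FL runs along (−sin 199°, cos 199°); with |FL| = 27.4, L = (36.78, -39.56). Then |NL| = |L − N| = 54.02.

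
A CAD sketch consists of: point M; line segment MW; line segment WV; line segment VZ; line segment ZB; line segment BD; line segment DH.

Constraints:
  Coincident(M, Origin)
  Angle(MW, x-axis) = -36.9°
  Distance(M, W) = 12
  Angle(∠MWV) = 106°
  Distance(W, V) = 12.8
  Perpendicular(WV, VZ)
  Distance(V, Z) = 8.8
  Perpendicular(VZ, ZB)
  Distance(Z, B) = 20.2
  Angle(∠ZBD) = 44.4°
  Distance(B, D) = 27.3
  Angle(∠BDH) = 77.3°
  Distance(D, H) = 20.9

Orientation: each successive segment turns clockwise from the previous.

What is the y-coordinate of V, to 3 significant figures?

-19.2

M is at the origin; MW runs at -36.9° with length 12.0, so W = (9.60, -7.21). ∠MWV = 106.0° gives WV at -111° from the x-axis; with |WV| = 12.8, V = (5.03, -19.2). So V.y = -19.2.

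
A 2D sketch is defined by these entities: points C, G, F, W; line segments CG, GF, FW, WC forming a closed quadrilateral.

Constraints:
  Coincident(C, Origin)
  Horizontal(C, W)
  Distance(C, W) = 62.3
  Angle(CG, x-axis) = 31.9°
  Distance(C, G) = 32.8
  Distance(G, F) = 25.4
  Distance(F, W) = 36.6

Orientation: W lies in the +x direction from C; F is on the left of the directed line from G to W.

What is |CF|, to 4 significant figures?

58.08

Checks: |GF| = 25.40 ✓; |FW| = 36.60 ✓.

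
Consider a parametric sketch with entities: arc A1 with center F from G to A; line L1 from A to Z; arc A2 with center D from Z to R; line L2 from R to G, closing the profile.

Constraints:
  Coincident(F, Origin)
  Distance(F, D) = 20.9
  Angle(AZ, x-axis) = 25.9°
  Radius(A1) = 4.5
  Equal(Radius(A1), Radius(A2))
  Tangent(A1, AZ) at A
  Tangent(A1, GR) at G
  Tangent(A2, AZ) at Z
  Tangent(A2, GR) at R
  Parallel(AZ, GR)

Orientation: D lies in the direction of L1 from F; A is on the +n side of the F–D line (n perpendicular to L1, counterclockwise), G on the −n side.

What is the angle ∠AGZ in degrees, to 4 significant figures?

66.70°

Tangency of A1 to both parallel lines with radius 4.5 puts A and G at F ± 4.5·n: A = (-1.966, 4.048), G = (1.966, -4.048). Equal radii place Z and R the same way about D: Z = D + 4.5·n = (16.84, 13.18), R = D − 4.5·n = (20.77, 5.081). Then cos ∠AGZ = GA·GZ / (|GA||GZ|), giving 66.70°.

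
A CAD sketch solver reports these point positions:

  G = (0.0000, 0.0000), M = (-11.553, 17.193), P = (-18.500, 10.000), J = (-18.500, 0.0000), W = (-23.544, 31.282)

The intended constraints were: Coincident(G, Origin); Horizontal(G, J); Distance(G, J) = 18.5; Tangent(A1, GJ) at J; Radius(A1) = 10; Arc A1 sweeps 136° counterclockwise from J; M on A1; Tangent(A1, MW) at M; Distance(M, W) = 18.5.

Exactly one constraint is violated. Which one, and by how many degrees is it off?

Tangent(A1, MW) at M — off by 5.60°.

G = (0.00, 0.00) ✓; G.y = 0.00, J.y = 0.00 ✓; |GJ| = 18.50 ✓; ∠(PJ, JG) = 90.00° ✓; |PJ| = 10.00 ✓; bearing(P→M) − bearing(P→J) = 136.0° ✓; |PM| = 10.00 ✓; ∠(PM, MW) = 95.60° ✗; |MW| = 18.50 ✓.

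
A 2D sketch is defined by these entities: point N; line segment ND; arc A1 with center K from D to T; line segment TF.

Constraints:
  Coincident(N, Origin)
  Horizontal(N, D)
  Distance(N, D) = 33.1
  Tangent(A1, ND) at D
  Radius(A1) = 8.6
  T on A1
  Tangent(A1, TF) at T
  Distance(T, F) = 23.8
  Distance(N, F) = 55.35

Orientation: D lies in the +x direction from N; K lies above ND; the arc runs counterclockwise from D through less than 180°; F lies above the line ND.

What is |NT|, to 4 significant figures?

42.07

Checks: ∠(KD, DN) = 90.00° ✓; |KT| = 8.600 ✓; ∠(KT, TF) = 90.00° ✓; |TF| = 23.80 ✓; |NF| = 55.35 ✓.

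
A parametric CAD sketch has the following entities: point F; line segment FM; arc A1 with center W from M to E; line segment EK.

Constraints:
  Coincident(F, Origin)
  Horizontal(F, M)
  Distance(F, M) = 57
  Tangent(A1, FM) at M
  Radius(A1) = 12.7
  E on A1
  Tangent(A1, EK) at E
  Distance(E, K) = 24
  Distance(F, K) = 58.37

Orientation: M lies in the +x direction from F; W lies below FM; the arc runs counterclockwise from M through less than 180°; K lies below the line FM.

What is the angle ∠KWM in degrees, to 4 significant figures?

153.9°

F is at the origin; FM is horizontal with |FM| = 57.0 and M on the +x side, so M = (57.00, 0.000). The tangent condition forces WM to be normal to FM, so W = M + (0, -12.7) = (57.00, -12.70). Since WE ⟂ EK (tangency), |WK| = √(12.7² + 24.0²) = 27.15 regardless of where E sits on A1. So K lies on both circle(F, 58.37) and circle(W, 27.15); the below-FM intersection is K = (45.07, -37.09). E is the foot of the tangent from K: E = (44.31, -13.10).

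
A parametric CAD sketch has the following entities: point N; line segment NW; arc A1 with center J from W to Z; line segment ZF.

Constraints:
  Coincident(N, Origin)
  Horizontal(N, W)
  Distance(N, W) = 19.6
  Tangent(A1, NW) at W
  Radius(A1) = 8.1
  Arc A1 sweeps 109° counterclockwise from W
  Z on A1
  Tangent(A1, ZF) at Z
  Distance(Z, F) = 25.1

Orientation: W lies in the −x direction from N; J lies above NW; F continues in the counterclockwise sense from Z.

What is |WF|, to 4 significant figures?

34.47

N is at the origin; N and W share the same y with |NW| = 19.6 and W on the −x side, so W = (-19.60, 0.000). Since A1 is tangent to NW there, JW ⟂ NW, so J = W + (0, 8.1) = (-19.60, 8.100). On A1, W sits at bearing -90° from J; a 109° counterclockwise sweep puts Z at bearing 19°, so Z = J + 8.1·(cos 19°, sin 19°) = (-11.94, 10.74). The tangent condition forces JZ to be normal to ZF, so ZF runs along (−sin 19°, cos 19°); with |ZF| = 25.1, F = (-20.11, 34.47). Then |WF| = |F − W| = 34.47.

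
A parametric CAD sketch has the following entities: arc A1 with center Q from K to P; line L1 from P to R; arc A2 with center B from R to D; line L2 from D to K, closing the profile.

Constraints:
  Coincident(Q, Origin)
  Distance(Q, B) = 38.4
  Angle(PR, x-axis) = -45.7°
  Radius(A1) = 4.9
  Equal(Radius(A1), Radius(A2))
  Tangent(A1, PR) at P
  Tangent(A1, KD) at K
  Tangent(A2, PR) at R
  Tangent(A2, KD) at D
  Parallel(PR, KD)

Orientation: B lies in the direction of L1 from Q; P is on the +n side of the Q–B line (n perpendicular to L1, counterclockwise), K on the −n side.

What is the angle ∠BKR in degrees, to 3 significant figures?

7.04°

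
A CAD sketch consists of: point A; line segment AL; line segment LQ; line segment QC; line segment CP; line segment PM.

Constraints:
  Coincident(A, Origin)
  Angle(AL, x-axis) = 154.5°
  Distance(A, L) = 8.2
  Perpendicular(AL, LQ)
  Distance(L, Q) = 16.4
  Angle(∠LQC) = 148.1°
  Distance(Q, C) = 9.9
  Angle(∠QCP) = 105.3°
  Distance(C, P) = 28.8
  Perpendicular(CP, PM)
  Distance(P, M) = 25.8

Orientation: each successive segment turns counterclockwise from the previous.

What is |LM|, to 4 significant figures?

26.73

∠QCP = 105.3° gives CP at -8.900° from the x-axis; with |CP| = 28.8, P = (15.10, -25.57). The perpendicularity gives PM at right angles to CP, so PM runs at 81.10°; with |PM| = 25.8, M = (19.09, -0.07680). Then |LM| = |M − L| = 26.73.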